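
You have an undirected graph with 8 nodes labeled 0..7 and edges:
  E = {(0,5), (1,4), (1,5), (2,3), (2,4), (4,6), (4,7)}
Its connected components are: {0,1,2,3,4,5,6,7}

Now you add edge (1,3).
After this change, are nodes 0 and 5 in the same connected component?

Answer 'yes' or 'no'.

Answer: yes

Derivation:
Initial components: {0,1,2,3,4,5,6,7}
Adding edge (1,3): both already in same component {0,1,2,3,4,5,6,7}. No change.
New components: {0,1,2,3,4,5,6,7}
Are 0 and 5 in the same component? yes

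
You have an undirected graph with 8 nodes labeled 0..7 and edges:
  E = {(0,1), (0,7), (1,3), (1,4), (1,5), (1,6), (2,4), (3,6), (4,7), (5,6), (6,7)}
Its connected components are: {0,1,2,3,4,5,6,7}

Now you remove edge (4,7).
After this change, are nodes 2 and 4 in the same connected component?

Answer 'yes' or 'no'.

Initial components: {0,1,2,3,4,5,6,7}
Removing edge (4,7): not a bridge — component count unchanged at 1.
New components: {0,1,2,3,4,5,6,7}
Are 2 and 4 in the same component? yes

Answer: yes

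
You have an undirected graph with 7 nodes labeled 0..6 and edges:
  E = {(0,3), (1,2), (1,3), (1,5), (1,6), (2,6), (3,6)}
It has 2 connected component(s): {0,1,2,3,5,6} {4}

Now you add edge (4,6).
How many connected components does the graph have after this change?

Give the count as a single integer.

Initial component count: 2
Add (4,6): merges two components. Count decreases: 2 -> 1.
New component count: 1

Answer: 1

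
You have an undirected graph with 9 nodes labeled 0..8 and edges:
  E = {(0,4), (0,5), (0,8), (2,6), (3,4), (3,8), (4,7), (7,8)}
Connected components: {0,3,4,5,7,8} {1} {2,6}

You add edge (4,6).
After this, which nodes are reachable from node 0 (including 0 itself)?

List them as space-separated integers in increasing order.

Before: nodes reachable from 0: {0,3,4,5,7,8}
Adding (4,6): merges 0's component with another. Reachability grows.
After: nodes reachable from 0: {0,2,3,4,5,6,7,8}

Answer: 0 2 3 4 5 6 7 8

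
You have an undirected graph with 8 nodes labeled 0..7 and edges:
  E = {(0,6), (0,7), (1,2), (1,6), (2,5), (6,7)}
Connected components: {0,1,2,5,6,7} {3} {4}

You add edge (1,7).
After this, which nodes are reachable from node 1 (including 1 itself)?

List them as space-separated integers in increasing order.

Before: nodes reachable from 1: {0,1,2,5,6,7}
Adding (1,7): both endpoints already in same component. Reachability from 1 unchanged.
After: nodes reachable from 1: {0,1,2,5,6,7}

Answer: 0 1 2 5 6 7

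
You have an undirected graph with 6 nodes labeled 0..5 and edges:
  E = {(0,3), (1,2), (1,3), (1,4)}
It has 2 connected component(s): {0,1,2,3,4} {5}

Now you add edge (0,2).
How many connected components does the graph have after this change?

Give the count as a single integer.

Initial component count: 2
Add (0,2): endpoints already in same component. Count unchanged: 2.
New component count: 2

Answer: 2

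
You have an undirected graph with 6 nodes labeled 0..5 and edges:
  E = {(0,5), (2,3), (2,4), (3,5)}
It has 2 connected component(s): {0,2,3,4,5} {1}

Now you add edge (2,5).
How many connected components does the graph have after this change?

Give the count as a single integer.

Initial component count: 2
Add (2,5): endpoints already in same component. Count unchanged: 2.
New component count: 2

Answer: 2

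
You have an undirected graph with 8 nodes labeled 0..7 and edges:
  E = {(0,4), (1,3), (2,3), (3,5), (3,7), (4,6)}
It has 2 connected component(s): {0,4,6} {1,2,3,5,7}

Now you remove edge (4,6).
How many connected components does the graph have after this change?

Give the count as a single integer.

Answer: 3

Derivation:
Initial component count: 2
Remove (4,6): it was a bridge. Count increases: 2 -> 3.
  After removal, components: {0,4} {1,2,3,5,7} {6}
New component count: 3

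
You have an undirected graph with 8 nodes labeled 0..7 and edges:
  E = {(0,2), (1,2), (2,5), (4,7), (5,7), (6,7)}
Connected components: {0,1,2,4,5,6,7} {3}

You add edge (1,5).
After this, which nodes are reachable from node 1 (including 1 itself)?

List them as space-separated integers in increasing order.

Before: nodes reachable from 1: {0,1,2,4,5,6,7}
Adding (1,5): both endpoints already in same component. Reachability from 1 unchanged.
After: nodes reachable from 1: {0,1,2,4,5,6,7}

Answer: 0 1 2 4 5 6 7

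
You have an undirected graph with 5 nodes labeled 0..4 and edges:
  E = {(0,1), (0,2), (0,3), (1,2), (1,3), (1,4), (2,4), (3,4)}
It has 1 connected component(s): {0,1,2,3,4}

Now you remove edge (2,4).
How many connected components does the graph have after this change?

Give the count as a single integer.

Answer: 1

Derivation:
Initial component count: 1
Remove (2,4): not a bridge. Count unchanged: 1.
  After removal, components: {0,1,2,3,4}
New component count: 1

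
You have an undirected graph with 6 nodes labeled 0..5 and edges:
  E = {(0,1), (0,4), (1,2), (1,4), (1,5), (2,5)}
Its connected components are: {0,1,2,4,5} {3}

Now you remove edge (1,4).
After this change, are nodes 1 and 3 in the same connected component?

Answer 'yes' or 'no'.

Initial components: {0,1,2,4,5} {3}
Removing edge (1,4): not a bridge — component count unchanged at 2.
New components: {0,1,2,4,5} {3}
Are 1 and 3 in the same component? no

Answer: no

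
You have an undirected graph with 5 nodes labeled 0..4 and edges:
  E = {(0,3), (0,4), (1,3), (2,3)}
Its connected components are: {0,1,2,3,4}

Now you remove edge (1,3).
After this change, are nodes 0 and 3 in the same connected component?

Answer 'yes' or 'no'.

Initial components: {0,1,2,3,4}
Removing edge (1,3): it was a bridge — component count 1 -> 2.
New components: {0,2,3,4} {1}
Are 0 and 3 in the same component? yes

Answer: yes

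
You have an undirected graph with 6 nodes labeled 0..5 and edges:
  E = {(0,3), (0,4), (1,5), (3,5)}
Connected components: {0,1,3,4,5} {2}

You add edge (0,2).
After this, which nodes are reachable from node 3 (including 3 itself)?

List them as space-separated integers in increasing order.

Before: nodes reachable from 3: {0,1,3,4,5}
Adding (0,2): merges 3's component with another. Reachability grows.
After: nodes reachable from 3: {0,1,2,3,4,5}

Answer: 0 1 2 3 4 5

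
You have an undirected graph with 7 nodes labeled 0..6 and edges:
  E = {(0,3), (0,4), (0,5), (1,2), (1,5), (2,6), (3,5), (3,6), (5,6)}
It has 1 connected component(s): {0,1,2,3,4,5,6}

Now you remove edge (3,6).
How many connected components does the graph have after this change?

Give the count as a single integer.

Answer: 1

Derivation:
Initial component count: 1
Remove (3,6): not a bridge. Count unchanged: 1.
  After removal, components: {0,1,2,3,4,5,6}
New component count: 1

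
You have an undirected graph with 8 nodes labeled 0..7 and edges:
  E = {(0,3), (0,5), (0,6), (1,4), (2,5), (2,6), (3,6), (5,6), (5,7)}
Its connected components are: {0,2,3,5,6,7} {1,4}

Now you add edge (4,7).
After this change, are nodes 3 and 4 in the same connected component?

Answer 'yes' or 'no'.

Initial components: {0,2,3,5,6,7} {1,4}
Adding edge (4,7): merges {1,4} and {0,2,3,5,6,7}.
New components: {0,1,2,3,4,5,6,7}
Are 3 and 4 in the same component? yes

Answer: yes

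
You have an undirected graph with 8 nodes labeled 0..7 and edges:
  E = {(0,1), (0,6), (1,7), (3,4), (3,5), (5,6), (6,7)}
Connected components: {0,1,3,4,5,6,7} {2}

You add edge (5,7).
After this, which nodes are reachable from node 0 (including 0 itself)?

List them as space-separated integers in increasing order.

Answer: 0 1 3 4 5 6 7

Derivation:
Before: nodes reachable from 0: {0,1,3,4,5,6,7}
Adding (5,7): both endpoints already in same component. Reachability from 0 unchanged.
After: nodes reachable from 0: {0,1,3,4,5,6,7}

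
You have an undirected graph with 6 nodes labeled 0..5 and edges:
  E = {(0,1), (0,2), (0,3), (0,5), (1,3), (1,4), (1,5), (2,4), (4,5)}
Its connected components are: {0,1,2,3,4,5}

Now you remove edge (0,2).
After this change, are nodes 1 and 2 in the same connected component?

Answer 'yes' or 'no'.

Initial components: {0,1,2,3,4,5}
Removing edge (0,2): not a bridge — component count unchanged at 1.
New components: {0,1,2,3,4,5}
Are 1 and 2 in the same component? yes

Answer: yes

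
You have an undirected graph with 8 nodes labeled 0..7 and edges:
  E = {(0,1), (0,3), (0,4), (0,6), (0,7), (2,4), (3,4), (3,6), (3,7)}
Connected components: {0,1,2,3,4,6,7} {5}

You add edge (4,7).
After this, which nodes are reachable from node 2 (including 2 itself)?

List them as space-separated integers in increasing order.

Answer: 0 1 2 3 4 6 7

Derivation:
Before: nodes reachable from 2: {0,1,2,3,4,6,7}
Adding (4,7): both endpoints already in same component. Reachability from 2 unchanged.
After: nodes reachable from 2: {0,1,2,3,4,6,7}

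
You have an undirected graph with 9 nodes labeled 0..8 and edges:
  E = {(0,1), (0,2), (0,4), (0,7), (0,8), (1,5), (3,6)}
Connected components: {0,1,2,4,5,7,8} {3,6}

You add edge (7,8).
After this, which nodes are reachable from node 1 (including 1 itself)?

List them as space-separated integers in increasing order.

Before: nodes reachable from 1: {0,1,2,4,5,7,8}
Adding (7,8): both endpoints already in same component. Reachability from 1 unchanged.
After: nodes reachable from 1: {0,1,2,4,5,7,8}

Answer: 0 1 2 4 5 7 8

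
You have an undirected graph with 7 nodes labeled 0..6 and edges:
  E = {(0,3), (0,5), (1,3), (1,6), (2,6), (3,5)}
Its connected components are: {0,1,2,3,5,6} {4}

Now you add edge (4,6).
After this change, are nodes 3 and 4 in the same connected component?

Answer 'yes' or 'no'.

Initial components: {0,1,2,3,5,6} {4}
Adding edge (4,6): merges {4} and {0,1,2,3,5,6}.
New components: {0,1,2,3,4,5,6}
Are 3 and 4 in the same component? yes

Answer: yes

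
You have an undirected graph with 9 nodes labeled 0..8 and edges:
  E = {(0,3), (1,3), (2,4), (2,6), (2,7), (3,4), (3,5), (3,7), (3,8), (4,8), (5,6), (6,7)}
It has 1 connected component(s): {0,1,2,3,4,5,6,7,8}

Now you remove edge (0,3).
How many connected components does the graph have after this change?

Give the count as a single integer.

Initial component count: 1
Remove (0,3): it was a bridge. Count increases: 1 -> 2.
  After removal, components: {0} {1,2,3,4,5,6,7,8}
New component count: 2

Answer: 2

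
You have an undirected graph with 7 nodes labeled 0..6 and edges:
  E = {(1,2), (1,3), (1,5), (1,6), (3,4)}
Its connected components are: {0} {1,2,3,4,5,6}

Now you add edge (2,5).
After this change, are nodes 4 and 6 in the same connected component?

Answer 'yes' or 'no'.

Initial components: {0} {1,2,3,4,5,6}
Adding edge (2,5): both already in same component {1,2,3,4,5,6}. No change.
New components: {0} {1,2,3,4,5,6}
Are 4 and 6 in the same component? yes

Answer: yes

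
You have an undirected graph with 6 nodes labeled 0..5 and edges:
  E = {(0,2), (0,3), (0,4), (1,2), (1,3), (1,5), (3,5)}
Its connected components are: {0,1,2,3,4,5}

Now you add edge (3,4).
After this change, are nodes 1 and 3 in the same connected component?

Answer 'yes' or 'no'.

Initial components: {0,1,2,3,4,5}
Adding edge (3,4): both already in same component {0,1,2,3,4,5}. No change.
New components: {0,1,2,3,4,5}
Are 1 and 3 in the same component? yes

Answer: yes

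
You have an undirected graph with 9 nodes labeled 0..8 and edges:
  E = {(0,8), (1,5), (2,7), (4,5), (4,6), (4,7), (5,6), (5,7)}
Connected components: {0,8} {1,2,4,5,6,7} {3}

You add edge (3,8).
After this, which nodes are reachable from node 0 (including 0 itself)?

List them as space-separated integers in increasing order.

Answer: 0 3 8

Derivation:
Before: nodes reachable from 0: {0,8}
Adding (3,8): merges 0's component with another. Reachability grows.
After: nodes reachable from 0: {0,3,8}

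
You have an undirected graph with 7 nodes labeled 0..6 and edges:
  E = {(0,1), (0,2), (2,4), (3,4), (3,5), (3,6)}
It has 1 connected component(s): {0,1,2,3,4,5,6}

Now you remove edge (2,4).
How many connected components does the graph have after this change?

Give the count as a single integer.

Initial component count: 1
Remove (2,4): it was a bridge. Count increases: 1 -> 2.
  After removal, components: {0,1,2} {3,4,5,6}
New component count: 2

Answer: 2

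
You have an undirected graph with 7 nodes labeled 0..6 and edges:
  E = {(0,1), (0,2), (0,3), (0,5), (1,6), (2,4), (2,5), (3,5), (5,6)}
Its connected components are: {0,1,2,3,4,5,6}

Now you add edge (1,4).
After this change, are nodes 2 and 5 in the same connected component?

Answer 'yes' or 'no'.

Initial components: {0,1,2,3,4,5,6}
Adding edge (1,4): both already in same component {0,1,2,3,4,5,6}. No change.
New components: {0,1,2,3,4,5,6}
Are 2 and 5 in the same component? yes

Answer: yes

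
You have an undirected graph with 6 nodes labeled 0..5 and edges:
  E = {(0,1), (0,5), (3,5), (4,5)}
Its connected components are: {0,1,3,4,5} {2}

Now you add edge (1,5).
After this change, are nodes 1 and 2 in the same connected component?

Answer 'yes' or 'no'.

Initial components: {0,1,3,4,5} {2}
Adding edge (1,5): both already in same component {0,1,3,4,5}. No change.
New components: {0,1,3,4,5} {2}
Are 1 and 2 in the same component? no

Answer: no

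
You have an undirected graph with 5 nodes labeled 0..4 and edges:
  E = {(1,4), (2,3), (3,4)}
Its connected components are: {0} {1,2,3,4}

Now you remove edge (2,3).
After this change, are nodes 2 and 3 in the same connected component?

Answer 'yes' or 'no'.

Answer: no

Derivation:
Initial components: {0} {1,2,3,4}
Removing edge (2,3): it was a bridge — component count 2 -> 3.
New components: {0} {1,3,4} {2}
Are 2 and 3 in the same component? no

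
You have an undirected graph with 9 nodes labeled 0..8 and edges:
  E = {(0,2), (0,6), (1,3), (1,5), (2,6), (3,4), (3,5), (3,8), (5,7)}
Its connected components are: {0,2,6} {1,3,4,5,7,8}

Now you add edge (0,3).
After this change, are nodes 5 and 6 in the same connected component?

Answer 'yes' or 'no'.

Initial components: {0,2,6} {1,3,4,5,7,8}
Adding edge (0,3): merges {0,2,6} and {1,3,4,5,7,8}.
New components: {0,1,2,3,4,5,6,7,8}
Are 5 and 6 in the same component? yes

Answer: yes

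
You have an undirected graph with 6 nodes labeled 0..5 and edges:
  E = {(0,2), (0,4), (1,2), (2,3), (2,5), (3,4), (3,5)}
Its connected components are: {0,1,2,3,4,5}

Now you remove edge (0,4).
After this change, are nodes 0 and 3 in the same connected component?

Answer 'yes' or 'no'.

Answer: yes

Derivation:
Initial components: {0,1,2,3,4,5}
Removing edge (0,4): not a bridge — component count unchanged at 1.
New components: {0,1,2,3,4,5}
Are 0 and 3 in the same component? yes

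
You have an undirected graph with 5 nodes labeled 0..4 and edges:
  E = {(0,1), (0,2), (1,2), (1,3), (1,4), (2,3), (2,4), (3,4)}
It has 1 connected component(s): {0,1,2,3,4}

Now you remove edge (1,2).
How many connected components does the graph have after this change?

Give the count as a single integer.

Answer: 1

Derivation:
Initial component count: 1
Remove (1,2): not a bridge. Count unchanged: 1.
  After removal, components: {0,1,2,3,4}
New component count: 1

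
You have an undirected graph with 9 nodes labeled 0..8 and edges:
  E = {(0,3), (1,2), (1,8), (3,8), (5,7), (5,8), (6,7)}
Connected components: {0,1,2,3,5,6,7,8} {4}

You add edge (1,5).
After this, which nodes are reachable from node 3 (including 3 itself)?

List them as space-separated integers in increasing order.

Answer: 0 1 2 3 5 6 7 8

Derivation:
Before: nodes reachable from 3: {0,1,2,3,5,6,7,8}
Adding (1,5): both endpoints already in same component. Reachability from 3 unchanged.
After: nodes reachable from 3: {0,1,2,3,5,6,7,8}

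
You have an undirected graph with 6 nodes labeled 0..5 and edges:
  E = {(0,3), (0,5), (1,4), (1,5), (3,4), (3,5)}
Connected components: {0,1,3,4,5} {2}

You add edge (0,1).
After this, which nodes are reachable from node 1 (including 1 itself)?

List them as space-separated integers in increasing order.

Before: nodes reachable from 1: {0,1,3,4,5}
Adding (0,1): both endpoints already in same component. Reachability from 1 unchanged.
After: nodes reachable from 1: {0,1,3,4,5}

Answer: 0 1 3 4 5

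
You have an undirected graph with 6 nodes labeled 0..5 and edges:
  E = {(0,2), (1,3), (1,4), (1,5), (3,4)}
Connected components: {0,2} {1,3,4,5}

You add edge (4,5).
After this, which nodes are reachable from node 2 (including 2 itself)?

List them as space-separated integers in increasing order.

Answer: 0 2

Derivation:
Before: nodes reachable from 2: {0,2}
Adding (4,5): both endpoints already in same component. Reachability from 2 unchanged.
After: nodes reachable from 2: {0,2}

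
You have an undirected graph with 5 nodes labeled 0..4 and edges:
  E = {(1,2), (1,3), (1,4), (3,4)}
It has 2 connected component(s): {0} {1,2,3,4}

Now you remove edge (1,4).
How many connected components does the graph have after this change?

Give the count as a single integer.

Initial component count: 2
Remove (1,4): not a bridge. Count unchanged: 2.
  After removal, components: {0} {1,2,3,4}
New component count: 2

Answer: 2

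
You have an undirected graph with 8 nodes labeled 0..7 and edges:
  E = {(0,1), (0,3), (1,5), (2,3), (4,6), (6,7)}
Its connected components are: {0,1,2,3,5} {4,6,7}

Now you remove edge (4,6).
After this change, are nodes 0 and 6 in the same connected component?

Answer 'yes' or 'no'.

Initial components: {0,1,2,3,5} {4,6,7}
Removing edge (4,6): it was a bridge — component count 2 -> 3.
New components: {0,1,2,3,5} {4} {6,7}
Are 0 and 6 in the same component? no

Answer: no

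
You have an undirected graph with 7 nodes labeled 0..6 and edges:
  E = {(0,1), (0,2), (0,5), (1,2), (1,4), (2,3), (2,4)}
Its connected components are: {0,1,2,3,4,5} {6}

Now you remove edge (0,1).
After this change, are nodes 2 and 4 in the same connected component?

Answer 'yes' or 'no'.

Answer: yes

Derivation:
Initial components: {0,1,2,3,4,5} {6}
Removing edge (0,1): not a bridge — component count unchanged at 2.
New components: {0,1,2,3,4,5} {6}
Are 2 and 4 in the same component? yes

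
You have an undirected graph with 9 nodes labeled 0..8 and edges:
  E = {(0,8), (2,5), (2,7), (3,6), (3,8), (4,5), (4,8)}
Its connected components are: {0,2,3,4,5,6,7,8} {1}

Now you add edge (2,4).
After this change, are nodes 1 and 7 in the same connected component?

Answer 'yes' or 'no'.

Answer: no

Derivation:
Initial components: {0,2,3,4,5,6,7,8} {1}
Adding edge (2,4): both already in same component {0,2,3,4,5,6,7,8}. No change.
New components: {0,2,3,4,5,6,7,8} {1}
Are 1 and 7 in the same component? no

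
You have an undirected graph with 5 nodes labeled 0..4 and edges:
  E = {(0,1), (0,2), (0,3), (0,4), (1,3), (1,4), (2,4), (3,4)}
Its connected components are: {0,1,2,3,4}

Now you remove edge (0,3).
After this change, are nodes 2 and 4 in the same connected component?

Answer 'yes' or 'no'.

Initial components: {0,1,2,3,4}
Removing edge (0,3): not a bridge — component count unchanged at 1.
New components: {0,1,2,3,4}
Are 2 and 4 in the same component? yes

Answer: yes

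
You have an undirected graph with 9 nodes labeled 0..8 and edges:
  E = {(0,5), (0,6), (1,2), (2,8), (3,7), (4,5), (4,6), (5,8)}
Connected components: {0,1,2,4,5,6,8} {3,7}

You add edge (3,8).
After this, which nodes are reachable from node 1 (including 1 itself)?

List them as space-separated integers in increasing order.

Before: nodes reachable from 1: {0,1,2,4,5,6,8}
Adding (3,8): merges 1's component with another. Reachability grows.
After: nodes reachable from 1: {0,1,2,3,4,5,6,7,8}

Answer: 0 1 2 3 4 5 6 7 8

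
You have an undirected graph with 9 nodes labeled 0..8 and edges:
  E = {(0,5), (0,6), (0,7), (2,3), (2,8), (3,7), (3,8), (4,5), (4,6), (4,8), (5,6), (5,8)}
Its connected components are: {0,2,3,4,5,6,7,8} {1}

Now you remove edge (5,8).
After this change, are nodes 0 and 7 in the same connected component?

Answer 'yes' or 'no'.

Answer: yes

Derivation:
Initial components: {0,2,3,4,5,6,7,8} {1}
Removing edge (5,8): not a bridge — component count unchanged at 2.
New components: {0,2,3,4,5,6,7,8} {1}
Are 0 and 7 in the same component? yes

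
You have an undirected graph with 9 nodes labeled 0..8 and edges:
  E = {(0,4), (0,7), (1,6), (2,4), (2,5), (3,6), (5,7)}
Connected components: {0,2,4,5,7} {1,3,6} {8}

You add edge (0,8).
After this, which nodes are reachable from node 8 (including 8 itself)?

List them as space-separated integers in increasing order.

Before: nodes reachable from 8: {8}
Adding (0,8): merges 8's component with another. Reachability grows.
After: nodes reachable from 8: {0,2,4,5,7,8}

Answer: 0 2 4 5 7 8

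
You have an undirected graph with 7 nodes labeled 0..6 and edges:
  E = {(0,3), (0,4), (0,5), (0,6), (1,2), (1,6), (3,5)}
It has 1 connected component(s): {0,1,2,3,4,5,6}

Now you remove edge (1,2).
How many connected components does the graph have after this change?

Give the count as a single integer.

Answer: 2

Derivation:
Initial component count: 1
Remove (1,2): it was a bridge. Count increases: 1 -> 2.
  After removal, components: {0,1,3,4,5,6} {2}
New component count: 2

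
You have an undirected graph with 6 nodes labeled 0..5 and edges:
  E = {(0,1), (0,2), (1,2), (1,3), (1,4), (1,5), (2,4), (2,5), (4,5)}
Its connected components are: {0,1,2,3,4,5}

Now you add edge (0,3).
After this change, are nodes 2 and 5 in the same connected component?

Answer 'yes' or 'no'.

Initial components: {0,1,2,3,4,5}
Adding edge (0,3): both already in same component {0,1,2,3,4,5}. No change.
New components: {0,1,2,3,4,5}
Are 2 and 5 in the same component? yes

Answer: yes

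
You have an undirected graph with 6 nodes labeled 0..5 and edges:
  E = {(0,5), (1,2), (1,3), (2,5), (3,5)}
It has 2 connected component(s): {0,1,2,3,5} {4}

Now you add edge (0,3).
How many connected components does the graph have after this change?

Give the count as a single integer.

Answer: 2

Derivation:
Initial component count: 2
Add (0,3): endpoints already in same component. Count unchanged: 2.
New component count: 2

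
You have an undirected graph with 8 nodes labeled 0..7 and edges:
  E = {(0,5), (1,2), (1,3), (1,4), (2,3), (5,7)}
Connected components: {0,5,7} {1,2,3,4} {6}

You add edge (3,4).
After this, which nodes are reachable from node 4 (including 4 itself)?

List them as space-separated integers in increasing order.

Before: nodes reachable from 4: {1,2,3,4}
Adding (3,4): both endpoints already in same component. Reachability from 4 unchanged.
After: nodes reachable from 4: {1,2,3,4}

Answer: 1 2 3 4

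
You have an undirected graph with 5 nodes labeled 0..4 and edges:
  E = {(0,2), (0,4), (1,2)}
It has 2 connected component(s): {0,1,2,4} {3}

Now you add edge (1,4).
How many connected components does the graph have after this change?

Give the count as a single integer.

Answer: 2

Derivation:
Initial component count: 2
Add (1,4): endpoints already in same component. Count unchanged: 2.
New component count: 2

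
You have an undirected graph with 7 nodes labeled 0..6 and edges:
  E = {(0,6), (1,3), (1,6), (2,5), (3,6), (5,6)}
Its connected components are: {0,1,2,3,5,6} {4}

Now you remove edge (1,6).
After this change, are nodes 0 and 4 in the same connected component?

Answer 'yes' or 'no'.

Initial components: {0,1,2,3,5,6} {4}
Removing edge (1,6): not a bridge — component count unchanged at 2.
New components: {0,1,2,3,5,6} {4}
Are 0 and 4 in the same component? no

Answer: no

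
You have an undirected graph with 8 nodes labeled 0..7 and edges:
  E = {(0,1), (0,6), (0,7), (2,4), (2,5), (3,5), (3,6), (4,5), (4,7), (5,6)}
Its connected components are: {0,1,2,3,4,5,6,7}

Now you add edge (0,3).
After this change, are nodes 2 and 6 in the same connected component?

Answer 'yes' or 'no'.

Initial components: {0,1,2,3,4,5,6,7}
Adding edge (0,3): both already in same component {0,1,2,3,4,5,6,7}. No change.
New components: {0,1,2,3,4,5,6,7}
Are 2 and 6 in the same component? yes

Answer: yes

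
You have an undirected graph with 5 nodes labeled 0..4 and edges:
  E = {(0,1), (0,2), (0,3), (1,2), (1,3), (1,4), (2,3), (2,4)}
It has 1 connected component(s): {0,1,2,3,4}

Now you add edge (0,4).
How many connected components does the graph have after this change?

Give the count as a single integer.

Initial component count: 1
Add (0,4): endpoints already in same component. Count unchanged: 1.
New component count: 1

Answer: 1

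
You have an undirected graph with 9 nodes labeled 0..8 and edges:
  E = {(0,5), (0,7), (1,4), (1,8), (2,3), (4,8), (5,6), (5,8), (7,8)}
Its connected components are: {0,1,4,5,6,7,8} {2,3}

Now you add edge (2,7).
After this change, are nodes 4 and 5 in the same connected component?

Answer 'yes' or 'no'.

Initial components: {0,1,4,5,6,7,8} {2,3}
Adding edge (2,7): merges {2,3} and {0,1,4,5,6,7,8}.
New components: {0,1,2,3,4,5,6,7,8}
Are 4 and 5 in the same component? yes

Answer: yes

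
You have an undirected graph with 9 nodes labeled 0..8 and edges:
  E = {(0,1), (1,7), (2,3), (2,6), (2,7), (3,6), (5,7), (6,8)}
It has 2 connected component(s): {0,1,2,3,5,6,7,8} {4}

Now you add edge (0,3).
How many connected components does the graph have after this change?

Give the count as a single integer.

Answer: 2

Derivation:
Initial component count: 2
Add (0,3): endpoints already in same component. Count unchanged: 2.
New component count: 2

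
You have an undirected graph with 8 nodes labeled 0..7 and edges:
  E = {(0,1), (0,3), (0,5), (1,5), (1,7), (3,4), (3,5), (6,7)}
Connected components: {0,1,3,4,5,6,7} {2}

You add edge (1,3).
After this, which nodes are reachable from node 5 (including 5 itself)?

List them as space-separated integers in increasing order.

Before: nodes reachable from 5: {0,1,3,4,5,6,7}
Adding (1,3): both endpoints already in same component. Reachability from 5 unchanged.
After: nodes reachable from 5: {0,1,3,4,5,6,7}

Answer: 0 1 3 4 5 6 7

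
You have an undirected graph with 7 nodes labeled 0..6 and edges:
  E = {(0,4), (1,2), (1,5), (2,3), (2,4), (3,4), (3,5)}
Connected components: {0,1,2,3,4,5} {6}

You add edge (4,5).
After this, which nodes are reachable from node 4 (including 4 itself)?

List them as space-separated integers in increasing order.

Before: nodes reachable from 4: {0,1,2,3,4,5}
Adding (4,5): both endpoints already in same component. Reachability from 4 unchanged.
After: nodes reachable from 4: {0,1,2,3,4,5}

Answer: 0 1 2 3 4 5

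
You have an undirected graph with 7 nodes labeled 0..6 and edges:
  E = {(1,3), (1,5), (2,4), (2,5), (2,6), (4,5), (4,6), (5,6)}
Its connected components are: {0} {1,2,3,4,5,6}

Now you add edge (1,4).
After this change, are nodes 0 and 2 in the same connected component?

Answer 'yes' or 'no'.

Initial components: {0} {1,2,3,4,5,6}
Adding edge (1,4): both already in same component {1,2,3,4,5,6}. No change.
New components: {0} {1,2,3,4,5,6}
Are 0 and 2 in the same component? no

Answer: no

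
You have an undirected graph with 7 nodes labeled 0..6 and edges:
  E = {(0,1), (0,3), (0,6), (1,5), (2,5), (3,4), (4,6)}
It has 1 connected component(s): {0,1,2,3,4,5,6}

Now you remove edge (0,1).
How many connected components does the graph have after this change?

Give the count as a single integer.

Answer: 2

Derivation:
Initial component count: 1
Remove (0,1): it was a bridge. Count increases: 1 -> 2.
  After removal, components: {0,3,4,6} {1,2,5}
New component count: 2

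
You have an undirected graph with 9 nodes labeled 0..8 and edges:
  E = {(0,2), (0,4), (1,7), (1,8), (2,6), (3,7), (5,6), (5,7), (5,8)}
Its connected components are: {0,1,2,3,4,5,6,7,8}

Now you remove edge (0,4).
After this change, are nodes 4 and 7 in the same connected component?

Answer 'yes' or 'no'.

Initial components: {0,1,2,3,4,5,6,7,8}
Removing edge (0,4): it was a bridge — component count 1 -> 2.
New components: {0,1,2,3,5,6,7,8} {4}
Are 4 and 7 in the same component? no

Answer: no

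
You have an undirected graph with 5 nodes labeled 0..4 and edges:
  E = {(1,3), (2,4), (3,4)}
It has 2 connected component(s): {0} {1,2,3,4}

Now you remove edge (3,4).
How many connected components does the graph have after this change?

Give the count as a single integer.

Answer: 3

Derivation:
Initial component count: 2
Remove (3,4): it was a bridge. Count increases: 2 -> 3.
  After removal, components: {0} {1,3} {2,4}
New component count: 3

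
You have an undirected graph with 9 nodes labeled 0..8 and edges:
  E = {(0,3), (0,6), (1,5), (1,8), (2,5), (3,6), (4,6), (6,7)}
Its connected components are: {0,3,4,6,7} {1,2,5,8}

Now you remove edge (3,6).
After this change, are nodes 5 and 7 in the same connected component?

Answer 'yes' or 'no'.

Initial components: {0,3,4,6,7} {1,2,5,8}
Removing edge (3,6): not a bridge — component count unchanged at 2.
New components: {0,3,4,6,7} {1,2,5,8}
Are 5 and 7 in the same component? no

Answer: no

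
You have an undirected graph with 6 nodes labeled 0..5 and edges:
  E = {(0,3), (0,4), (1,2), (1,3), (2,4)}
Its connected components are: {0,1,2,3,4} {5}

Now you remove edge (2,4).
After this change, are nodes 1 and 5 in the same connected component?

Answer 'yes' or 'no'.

Initial components: {0,1,2,3,4} {5}
Removing edge (2,4): not a bridge — component count unchanged at 2.
New components: {0,1,2,3,4} {5}
Are 1 and 5 in the same component? no

Answer: no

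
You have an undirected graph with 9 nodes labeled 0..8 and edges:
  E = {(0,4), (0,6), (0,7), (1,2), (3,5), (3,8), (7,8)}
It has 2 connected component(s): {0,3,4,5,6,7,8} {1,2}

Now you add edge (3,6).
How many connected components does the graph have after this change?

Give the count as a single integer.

Initial component count: 2
Add (3,6): endpoints already in same component. Count unchanged: 2.
New component count: 2

Answer: 2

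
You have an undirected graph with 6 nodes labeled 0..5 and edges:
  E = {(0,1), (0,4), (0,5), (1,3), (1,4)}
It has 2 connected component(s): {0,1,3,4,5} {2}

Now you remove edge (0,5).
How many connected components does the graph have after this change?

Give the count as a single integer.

Answer: 3

Derivation:
Initial component count: 2
Remove (0,5): it was a bridge. Count increases: 2 -> 3.
  After removal, components: {0,1,3,4} {2} {5}
New component count: 3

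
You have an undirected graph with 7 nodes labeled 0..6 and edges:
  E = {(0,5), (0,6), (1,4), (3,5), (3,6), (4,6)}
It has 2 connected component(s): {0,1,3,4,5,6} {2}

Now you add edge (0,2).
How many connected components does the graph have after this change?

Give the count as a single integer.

Initial component count: 2
Add (0,2): merges two components. Count decreases: 2 -> 1.
New component count: 1

Answer: 1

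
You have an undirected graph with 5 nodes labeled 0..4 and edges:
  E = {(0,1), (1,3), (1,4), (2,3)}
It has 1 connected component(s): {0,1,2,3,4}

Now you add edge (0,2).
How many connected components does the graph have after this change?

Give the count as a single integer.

Initial component count: 1
Add (0,2): endpoints already in same component. Count unchanged: 1.
New component count: 1

Answer: 1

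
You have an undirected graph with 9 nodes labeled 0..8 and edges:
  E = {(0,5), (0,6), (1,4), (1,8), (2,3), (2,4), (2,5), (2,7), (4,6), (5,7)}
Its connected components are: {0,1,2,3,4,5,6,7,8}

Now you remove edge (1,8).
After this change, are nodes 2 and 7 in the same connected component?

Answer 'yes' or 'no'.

Initial components: {0,1,2,3,4,5,6,7,8}
Removing edge (1,8): it was a bridge — component count 1 -> 2.
New components: {0,1,2,3,4,5,6,7} {8}
Are 2 and 7 in the same component? yes

Answer: yes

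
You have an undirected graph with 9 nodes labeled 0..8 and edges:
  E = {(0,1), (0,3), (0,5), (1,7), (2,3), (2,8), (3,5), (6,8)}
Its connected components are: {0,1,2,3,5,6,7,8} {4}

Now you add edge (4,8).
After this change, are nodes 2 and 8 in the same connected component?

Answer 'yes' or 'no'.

Answer: yes

Derivation:
Initial components: {0,1,2,3,5,6,7,8} {4}
Adding edge (4,8): merges {4} and {0,1,2,3,5,6,7,8}.
New components: {0,1,2,3,4,5,6,7,8}
Are 2 and 8 in the same component? yes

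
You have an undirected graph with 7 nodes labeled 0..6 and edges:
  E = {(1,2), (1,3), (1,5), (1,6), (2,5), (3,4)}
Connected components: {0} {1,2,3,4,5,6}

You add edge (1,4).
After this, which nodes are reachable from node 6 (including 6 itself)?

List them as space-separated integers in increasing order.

Answer: 1 2 3 4 5 6

Derivation:
Before: nodes reachable from 6: {1,2,3,4,5,6}
Adding (1,4): both endpoints already in same component. Reachability from 6 unchanged.
After: nodes reachable from 6: {1,2,3,4,5,6}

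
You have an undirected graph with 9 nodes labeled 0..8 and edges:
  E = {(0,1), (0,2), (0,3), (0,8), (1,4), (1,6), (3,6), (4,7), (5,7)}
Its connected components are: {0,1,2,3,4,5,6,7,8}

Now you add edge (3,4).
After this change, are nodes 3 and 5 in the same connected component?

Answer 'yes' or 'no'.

Answer: yes

Derivation:
Initial components: {0,1,2,3,4,5,6,7,8}
Adding edge (3,4): both already in same component {0,1,2,3,4,5,6,7,8}. No change.
New components: {0,1,2,3,4,5,6,7,8}
Are 3 and 5 in the same component? yes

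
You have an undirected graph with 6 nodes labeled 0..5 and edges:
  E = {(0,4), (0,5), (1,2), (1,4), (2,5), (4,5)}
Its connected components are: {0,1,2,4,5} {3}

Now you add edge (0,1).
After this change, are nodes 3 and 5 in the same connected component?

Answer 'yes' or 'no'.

Answer: no

Derivation:
Initial components: {0,1,2,4,5} {3}
Adding edge (0,1): both already in same component {0,1,2,4,5}. No change.
New components: {0,1,2,4,5} {3}
Are 3 and 5 in the same component? no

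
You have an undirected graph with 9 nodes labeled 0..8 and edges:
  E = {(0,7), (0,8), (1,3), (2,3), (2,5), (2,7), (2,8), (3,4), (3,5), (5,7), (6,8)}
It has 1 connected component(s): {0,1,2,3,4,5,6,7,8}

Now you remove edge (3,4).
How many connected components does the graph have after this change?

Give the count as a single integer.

Answer: 2

Derivation:
Initial component count: 1
Remove (3,4): it was a bridge. Count increases: 1 -> 2.
  After removal, components: {0,1,2,3,5,6,7,8} {4}
New component count: 2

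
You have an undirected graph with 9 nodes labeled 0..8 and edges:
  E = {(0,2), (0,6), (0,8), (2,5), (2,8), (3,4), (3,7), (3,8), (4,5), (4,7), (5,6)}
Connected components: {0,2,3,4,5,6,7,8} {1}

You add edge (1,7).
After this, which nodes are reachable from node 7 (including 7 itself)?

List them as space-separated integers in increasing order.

Before: nodes reachable from 7: {0,2,3,4,5,6,7,8}
Adding (1,7): merges 7's component with another. Reachability grows.
After: nodes reachable from 7: {0,1,2,3,4,5,6,7,8}

Answer: 0 1 2 3 4 5 6 7 8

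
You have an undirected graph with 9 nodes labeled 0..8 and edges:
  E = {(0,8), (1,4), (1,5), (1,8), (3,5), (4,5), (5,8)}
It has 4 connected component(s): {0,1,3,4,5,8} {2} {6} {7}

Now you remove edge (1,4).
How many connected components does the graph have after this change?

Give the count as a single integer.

Initial component count: 4
Remove (1,4): not a bridge. Count unchanged: 4.
  After removal, components: {0,1,3,4,5,8} {2} {6} {7}
New component count: 4

Answer: 4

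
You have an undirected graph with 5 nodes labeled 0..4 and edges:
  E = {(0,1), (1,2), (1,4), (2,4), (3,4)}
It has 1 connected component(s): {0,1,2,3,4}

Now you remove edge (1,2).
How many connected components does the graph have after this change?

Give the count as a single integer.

Answer: 1

Derivation:
Initial component count: 1
Remove (1,2): not a bridge. Count unchanged: 1.
  After removal, components: {0,1,2,3,4}
New component count: 1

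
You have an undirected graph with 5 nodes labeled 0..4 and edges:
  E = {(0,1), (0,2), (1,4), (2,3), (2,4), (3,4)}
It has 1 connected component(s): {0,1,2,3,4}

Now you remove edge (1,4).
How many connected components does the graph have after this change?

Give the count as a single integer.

Initial component count: 1
Remove (1,4): not a bridge. Count unchanged: 1.
  After removal, components: {0,1,2,3,4}
New component count: 1

Answer: 1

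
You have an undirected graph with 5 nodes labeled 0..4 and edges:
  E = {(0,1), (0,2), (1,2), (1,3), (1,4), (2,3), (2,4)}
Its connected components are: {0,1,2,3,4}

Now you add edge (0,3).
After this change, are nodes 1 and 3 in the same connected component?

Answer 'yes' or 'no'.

Answer: yes

Derivation:
Initial components: {0,1,2,3,4}
Adding edge (0,3): both already in same component {0,1,2,3,4}. No change.
New components: {0,1,2,3,4}
Are 1 and 3 in the same component? yes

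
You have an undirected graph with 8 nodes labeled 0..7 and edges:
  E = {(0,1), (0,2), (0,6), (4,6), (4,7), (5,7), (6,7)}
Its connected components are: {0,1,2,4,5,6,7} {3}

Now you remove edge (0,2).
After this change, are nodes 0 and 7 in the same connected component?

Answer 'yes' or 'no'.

Answer: yes

Derivation:
Initial components: {0,1,2,4,5,6,7} {3}
Removing edge (0,2): it was a bridge — component count 2 -> 3.
New components: {0,1,4,5,6,7} {2} {3}
Are 0 and 7 in the same component? yes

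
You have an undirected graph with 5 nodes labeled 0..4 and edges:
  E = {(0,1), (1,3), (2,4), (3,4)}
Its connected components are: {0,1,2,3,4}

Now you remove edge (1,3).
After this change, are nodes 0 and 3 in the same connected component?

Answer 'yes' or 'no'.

Initial components: {0,1,2,3,4}
Removing edge (1,3): it was a bridge — component count 1 -> 2.
New components: {0,1} {2,3,4}
Are 0 and 3 in the same component? no

Answer: no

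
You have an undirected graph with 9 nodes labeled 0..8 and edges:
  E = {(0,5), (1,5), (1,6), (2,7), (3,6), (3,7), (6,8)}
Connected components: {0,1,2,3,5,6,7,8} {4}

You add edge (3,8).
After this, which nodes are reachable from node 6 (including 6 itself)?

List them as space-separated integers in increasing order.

Before: nodes reachable from 6: {0,1,2,3,5,6,7,8}
Adding (3,8): both endpoints already in same component. Reachability from 6 unchanged.
After: nodes reachable from 6: {0,1,2,3,5,6,7,8}

Answer: 0 1 2 3 5 6 7 8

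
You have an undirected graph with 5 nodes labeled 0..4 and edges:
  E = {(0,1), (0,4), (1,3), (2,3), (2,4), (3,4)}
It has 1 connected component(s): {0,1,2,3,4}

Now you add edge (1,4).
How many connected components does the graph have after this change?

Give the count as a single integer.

Answer: 1

Derivation:
Initial component count: 1
Add (1,4): endpoints already in same component. Count unchanged: 1.
New component count: 1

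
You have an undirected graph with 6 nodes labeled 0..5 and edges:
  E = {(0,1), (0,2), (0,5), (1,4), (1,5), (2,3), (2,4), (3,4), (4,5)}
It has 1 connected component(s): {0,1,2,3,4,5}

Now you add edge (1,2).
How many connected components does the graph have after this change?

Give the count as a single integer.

Initial component count: 1
Add (1,2): endpoints already in same component. Count unchanged: 1.
New component count: 1

Answer: 1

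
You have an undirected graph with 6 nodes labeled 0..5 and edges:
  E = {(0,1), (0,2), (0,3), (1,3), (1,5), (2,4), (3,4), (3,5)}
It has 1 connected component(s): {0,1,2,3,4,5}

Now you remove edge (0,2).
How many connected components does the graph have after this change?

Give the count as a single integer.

Initial component count: 1
Remove (0,2): not a bridge. Count unchanged: 1.
  After removal, components: {0,1,2,3,4,5}
New component count: 1

Answer: 1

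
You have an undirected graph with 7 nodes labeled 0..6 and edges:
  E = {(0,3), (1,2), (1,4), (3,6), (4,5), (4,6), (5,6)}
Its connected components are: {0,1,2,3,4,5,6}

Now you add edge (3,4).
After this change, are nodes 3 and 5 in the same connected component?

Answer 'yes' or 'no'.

Initial components: {0,1,2,3,4,5,6}
Adding edge (3,4): both already in same component {0,1,2,3,4,5,6}. No change.
New components: {0,1,2,3,4,5,6}
Are 3 and 5 in the same component? yes

Answer: yes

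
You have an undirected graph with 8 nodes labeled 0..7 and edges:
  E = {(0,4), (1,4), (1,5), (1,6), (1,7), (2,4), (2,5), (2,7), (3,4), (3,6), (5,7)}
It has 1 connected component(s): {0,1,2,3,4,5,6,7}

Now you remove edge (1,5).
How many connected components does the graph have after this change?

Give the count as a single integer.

Answer: 1

Derivation:
Initial component count: 1
Remove (1,5): not a bridge. Count unchanged: 1.
  After removal, components: {0,1,2,3,4,5,6,7}
New component count: 1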